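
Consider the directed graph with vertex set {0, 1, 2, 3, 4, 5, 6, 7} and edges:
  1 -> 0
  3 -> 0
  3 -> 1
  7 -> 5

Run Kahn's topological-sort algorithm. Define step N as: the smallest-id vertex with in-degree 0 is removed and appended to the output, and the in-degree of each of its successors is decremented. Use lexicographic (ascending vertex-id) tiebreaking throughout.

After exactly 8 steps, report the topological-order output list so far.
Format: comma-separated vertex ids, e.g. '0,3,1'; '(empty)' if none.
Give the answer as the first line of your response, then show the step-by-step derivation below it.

2,3,1,0,4,6,7,5

step 1: output 2; order=[2]; indeg=(2,1,0,0,0,1,0,0)
step 2: output 3; order=[2,3]; indeg=(1,0,0,0,0,1,0,0)
step 3: output 1; order=[2,3,1]; indeg=(0,0,0,0,0,1,0,0)
step 4: output 0; order=[2,3,1,0]; indeg=(0,0,0,0,0,1,0,0)
step 5: output 4; order=[2,3,1,0,4]; indeg=(0,0,0,0,0,1,0,0)
step 6: output 6; order=[2,3,1,0,4,6]; indeg=(0,0,0,0,0,1,0,0)
step 7: output 7; order=[2,3,1,0,4,6,7]; indeg=(0,0,0,0,0,0,0,0)
step 8: output 5; order=[2,3,1,0,4,6,7,5]; indeg=(0,0,0,0,0,0,0,0)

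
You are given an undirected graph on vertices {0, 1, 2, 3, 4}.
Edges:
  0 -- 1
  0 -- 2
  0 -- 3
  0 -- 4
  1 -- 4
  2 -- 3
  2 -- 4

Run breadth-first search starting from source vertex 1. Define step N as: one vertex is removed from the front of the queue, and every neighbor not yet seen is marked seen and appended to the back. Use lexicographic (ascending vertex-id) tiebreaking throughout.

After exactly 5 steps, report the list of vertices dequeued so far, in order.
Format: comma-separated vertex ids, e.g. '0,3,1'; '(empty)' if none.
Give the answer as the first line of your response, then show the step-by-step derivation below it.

1,0,4,2,3

step 1: dequeue 1; queue=[0,4]; order=1
step 2: dequeue 0; queue=[4,2,3]; order=1,0
step 3: dequeue 4; queue=[2,3]; order=1,0,4
step 4: dequeue 2; queue=[3]; order=1,0,4,2
step 5: dequeue 3; queue=[(empty)]; order=1,0,4,2,3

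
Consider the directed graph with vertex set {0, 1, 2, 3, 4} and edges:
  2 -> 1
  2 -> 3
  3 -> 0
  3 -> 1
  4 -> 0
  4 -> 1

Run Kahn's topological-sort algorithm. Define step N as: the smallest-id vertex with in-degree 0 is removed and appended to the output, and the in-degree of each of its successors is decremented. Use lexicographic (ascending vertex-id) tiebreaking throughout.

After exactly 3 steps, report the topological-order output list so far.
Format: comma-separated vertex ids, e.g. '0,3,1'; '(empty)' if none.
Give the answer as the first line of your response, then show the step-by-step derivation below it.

2,3,4

step 1: output 2; order=[2]; indeg=(2,2,0,0,0)
step 2: output 3; order=[2,3]; indeg=(1,1,0,0,0)
step 3: output 4; order=[2,3,4]; indeg=(0,0,0,0,0)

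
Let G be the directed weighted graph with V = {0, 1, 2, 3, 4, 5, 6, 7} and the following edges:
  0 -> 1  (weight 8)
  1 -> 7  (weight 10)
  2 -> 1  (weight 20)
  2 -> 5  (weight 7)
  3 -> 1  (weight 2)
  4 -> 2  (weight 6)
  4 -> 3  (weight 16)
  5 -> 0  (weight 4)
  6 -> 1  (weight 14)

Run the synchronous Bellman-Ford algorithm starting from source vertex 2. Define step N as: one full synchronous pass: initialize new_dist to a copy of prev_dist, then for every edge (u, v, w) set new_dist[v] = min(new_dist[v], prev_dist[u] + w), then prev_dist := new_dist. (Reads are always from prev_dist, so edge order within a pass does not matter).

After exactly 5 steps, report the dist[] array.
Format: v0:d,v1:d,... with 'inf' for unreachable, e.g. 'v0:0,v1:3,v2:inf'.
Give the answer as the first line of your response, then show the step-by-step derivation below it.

v0:11,v1:19,v2:0,v3:inf,v4:inf,v5:7,v6:inf,v7:29

step 1: dist = v0:inf,v1:20,v2:0,v3:inf,v4:inf,v5:7,v6:inf,v7:inf
step 2: dist = v0:11,v1:20,v2:0,v3:inf,v4:inf,v5:7,v6:inf,v7:30
step 3: dist = v0:11,v1:19,v2:0,v3:inf,v4:inf,v5:7,v6:inf,v7:30
step 4: dist = v0:11,v1:19,v2:0,v3:inf,v4:inf,v5:7,v6:inf,v7:29
step 5: dist = v0:11,v1:19,v2:0,v3:inf,v4:inf,v5:7,v6:inf,v7:29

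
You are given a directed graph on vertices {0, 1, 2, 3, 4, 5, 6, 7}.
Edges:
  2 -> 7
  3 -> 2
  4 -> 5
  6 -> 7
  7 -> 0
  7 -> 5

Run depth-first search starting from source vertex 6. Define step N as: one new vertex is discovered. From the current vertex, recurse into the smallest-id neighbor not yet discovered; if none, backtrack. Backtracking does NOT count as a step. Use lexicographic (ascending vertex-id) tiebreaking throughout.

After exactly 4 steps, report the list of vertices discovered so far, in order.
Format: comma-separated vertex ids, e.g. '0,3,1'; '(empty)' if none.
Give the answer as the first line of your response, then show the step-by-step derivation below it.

6,7,0,5

step 1: discover 6; path=6; order=6
step 2: discover 7; path=6>7; order=6,7
step 3: discover 0; path=6>7>0; order=6,7,0
step 4: discover 5; path=6>7>5; order=6,7,0,5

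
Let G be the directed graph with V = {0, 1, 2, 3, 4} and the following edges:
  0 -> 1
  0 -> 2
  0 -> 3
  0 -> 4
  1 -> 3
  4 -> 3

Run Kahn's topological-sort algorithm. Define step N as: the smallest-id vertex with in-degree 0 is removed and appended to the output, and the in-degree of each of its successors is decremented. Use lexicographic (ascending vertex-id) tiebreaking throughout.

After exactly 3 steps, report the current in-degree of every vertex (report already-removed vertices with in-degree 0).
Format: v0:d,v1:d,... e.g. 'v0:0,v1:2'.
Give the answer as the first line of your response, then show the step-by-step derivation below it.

v0:0,v1:0,v2:0,v3:1,v4:0

step 1: output 0; order=[0]; indeg=(0,0,0,2,0)
step 2: output 1; order=[0,1]; indeg=(0,0,0,1,0)
step 3: output 2; order=[0,1,2]; indeg=(0,0,0,1,0)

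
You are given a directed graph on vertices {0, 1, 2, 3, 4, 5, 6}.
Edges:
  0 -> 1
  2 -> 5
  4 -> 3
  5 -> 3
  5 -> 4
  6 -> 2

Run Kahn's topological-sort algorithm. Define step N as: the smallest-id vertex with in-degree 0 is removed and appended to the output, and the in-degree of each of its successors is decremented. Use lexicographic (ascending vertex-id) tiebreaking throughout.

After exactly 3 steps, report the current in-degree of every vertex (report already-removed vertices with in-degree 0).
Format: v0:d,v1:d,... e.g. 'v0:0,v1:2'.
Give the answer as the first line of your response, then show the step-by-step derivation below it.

v0:0,v1:0,v2:0,v3:2,v4:1,v5:1,v6:0

step 1: output 0; order=[0]; indeg=(0,0,1,2,1,1,0)
step 2: output 1; order=[0,1]; indeg=(0,0,1,2,1,1,0)
step 3: output 6; order=[0,1,6]; indeg=(0,0,0,2,1,1,0)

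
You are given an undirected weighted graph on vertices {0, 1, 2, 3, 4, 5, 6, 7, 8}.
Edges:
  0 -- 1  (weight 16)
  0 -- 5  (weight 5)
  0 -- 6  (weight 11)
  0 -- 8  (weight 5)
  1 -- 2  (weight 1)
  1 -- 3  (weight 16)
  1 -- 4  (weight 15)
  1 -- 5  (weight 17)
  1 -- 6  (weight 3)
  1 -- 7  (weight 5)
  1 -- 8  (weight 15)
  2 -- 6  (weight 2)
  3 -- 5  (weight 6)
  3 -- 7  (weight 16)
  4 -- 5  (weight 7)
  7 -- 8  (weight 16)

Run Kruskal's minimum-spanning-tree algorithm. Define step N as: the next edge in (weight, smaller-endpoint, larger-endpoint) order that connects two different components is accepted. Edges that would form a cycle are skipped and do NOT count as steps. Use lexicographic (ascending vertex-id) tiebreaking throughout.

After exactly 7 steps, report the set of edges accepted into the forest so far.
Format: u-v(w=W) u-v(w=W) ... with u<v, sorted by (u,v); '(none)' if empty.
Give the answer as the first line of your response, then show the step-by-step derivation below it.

0-5(w=5) 0-8(w=5) 1-2(w=1) 1-7(w=5) 2-6(w=2) 3-5(w=6) 4-5(w=7)

step 1: add edge 1-2 (w=1); MST = {1-2(w=1)}
step 2: add edge 2-6 (w=2); MST = {1-2(w=1) 2-6(w=2)}
step 3: add edge 0-5 (w=5); MST = {0-5(w=5) 1-2(w=1) 2-6(w=2)}
step 4: add edge 0-8 (w=5); MST = {0-5(w=5) 0-8(w=5) 1-2(w=1) 2-6(w=2)}
step 5: add edge 1-7 (w=5); MST = {0-5(w=5) 0-8(w=5) 1-2(w=1) 1-7(w=5) 2-6(w=2)}
step 6: add edge 3-5 (w=6); MST = {0-5(w=5) 0-8(w=5) 1-2(w=1) 1-7(w=5) 2-6(w=2) 3-5(w=6)}
step 7: add edge 4-5 (w=7); MST = {0-5(w=5) 0-8(w=5) 1-2(w=1) 1-7(w=5) 2-6(w=2) 3-5(w=6) 4-5(w=7)}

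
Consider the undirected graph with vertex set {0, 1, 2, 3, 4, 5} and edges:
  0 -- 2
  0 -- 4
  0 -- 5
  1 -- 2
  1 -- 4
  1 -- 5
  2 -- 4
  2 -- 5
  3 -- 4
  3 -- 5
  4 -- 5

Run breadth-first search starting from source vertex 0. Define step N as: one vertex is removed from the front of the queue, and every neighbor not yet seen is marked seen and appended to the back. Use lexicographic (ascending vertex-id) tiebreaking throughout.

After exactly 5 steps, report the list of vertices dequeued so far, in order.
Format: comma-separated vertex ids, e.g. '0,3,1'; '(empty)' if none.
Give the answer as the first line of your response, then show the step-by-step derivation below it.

0,2,4,5,1

step 1: dequeue 0; queue=[2,4,5]; order=0
step 2: dequeue 2; queue=[4,5,1]; order=0,2
step 3: dequeue 4; queue=[5,1,3]; order=0,2,4
step 4: dequeue 5; queue=[1,3]; order=0,2,4,5
step 5: dequeue 1; queue=[3]; order=0,2,4,5,1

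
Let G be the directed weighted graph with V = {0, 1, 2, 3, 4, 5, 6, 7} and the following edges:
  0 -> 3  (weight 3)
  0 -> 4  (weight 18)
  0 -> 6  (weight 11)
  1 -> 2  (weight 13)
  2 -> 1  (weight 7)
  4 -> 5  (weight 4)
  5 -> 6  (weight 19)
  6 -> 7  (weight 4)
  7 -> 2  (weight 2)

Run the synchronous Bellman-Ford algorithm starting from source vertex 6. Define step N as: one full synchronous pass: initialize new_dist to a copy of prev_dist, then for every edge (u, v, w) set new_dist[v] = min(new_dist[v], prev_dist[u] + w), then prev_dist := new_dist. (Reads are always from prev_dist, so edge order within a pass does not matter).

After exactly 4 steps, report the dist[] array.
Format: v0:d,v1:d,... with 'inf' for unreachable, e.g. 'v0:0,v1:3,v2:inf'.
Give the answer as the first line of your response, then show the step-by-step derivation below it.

v0:inf,v1:13,v2:6,v3:inf,v4:inf,v5:inf,v6:0,v7:4

step 1: dist = v0:inf,v1:inf,v2:inf,v3:inf,v4:inf,v5:inf,v6:0,v7:4
step 2: dist = v0:inf,v1:inf,v2:6,v3:inf,v4:inf,v5:inf,v6:0,v7:4
step 3: dist = v0:inf,v1:13,v2:6,v3:inf,v4:inf,v5:inf,v6:0,v7:4
step 4: dist = v0:inf,v1:13,v2:6,v3:inf,v4:inf,v5:inf,v6:0,v7:4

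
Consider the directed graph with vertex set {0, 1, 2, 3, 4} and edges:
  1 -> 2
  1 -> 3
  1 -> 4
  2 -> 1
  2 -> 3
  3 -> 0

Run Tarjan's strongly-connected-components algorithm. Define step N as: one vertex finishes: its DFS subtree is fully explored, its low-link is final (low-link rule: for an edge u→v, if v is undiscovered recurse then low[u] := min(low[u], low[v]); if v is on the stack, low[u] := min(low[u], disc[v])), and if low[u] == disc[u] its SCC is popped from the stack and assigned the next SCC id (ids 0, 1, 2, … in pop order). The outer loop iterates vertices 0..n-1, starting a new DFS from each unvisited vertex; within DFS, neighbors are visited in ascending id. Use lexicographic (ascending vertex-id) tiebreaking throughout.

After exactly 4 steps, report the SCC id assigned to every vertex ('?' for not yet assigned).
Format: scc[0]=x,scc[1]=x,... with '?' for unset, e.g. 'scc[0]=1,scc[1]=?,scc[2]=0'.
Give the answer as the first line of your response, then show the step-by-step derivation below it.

scc[0]=0,scc[1]=?,scc[2]=?,scc[3]=1,scc[4]=2

step 1: low=(low[0]=0,low[1]=?,low[2]=?,low[3]=?,low[4]=?); scc=(scc[0]=0,scc[1]=?,scc[2]=?,scc[3]=?,scc[4]=?)
step 2: low=(low[0]=0,low[1]=1,low[2]=1,low[3]=3,low[4]=?); scc=(scc[0]=0,scc[1]=?,scc[2]=?,scc[3]=1,scc[4]=?)
step 3: low=(low[0]=0,low[1]=1,low[2]=1,low[3]=3,low[4]=?); scc=(scc[0]=0,scc[1]=?,scc[2]=?,scc[3]=1,scc[4]=?)
step 4: low=(low[0]=0,low[1]=1,low[2]=1,low[3]=3,low[4]=4); scc=(scc[0]=0,scc[1]=?,scc[2]=?,scc[3]=1,scc[4]=2)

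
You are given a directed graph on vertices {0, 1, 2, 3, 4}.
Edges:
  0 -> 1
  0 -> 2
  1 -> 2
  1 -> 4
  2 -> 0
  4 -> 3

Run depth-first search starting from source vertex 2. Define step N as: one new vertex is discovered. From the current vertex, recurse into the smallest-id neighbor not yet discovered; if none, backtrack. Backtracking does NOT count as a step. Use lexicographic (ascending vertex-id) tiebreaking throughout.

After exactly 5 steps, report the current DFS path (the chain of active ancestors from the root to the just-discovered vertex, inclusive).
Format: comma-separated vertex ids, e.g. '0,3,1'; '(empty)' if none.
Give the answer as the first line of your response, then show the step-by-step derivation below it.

2,0,1,4,3

step 1: discover 2; path=2; order=2
step 2: discover 0; path=2>0; order=2,0
step 3: discover 1; path=2>0>1; order=2,0,1
step 4: discover 4; path=2>0>1>4; order=2,0,1,4
step 5: discover 3; path=2>0>1>4>3; order=2,0,1,4,3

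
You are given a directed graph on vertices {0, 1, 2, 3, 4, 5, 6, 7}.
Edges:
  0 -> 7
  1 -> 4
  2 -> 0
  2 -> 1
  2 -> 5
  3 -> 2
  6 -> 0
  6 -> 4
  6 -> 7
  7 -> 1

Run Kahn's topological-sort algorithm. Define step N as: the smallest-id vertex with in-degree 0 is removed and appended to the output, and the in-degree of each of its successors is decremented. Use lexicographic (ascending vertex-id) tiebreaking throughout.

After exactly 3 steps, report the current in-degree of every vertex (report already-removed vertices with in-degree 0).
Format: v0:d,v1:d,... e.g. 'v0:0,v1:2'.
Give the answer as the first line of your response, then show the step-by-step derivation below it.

v0:1,v1:1,v2:0,v3:0,v4:2,v5:0,v6:0,v7:2

step 1: output 3; order=[3]; indeg=(2,2,0,0,2,1,0,2)
step 2: output 2; order=[3,2]; indeg=(1,1,0,0,2,0,0,2)
step 3: output 5; order=[3,2,5]; indeg=(1,1,0,0,2,0,0,2)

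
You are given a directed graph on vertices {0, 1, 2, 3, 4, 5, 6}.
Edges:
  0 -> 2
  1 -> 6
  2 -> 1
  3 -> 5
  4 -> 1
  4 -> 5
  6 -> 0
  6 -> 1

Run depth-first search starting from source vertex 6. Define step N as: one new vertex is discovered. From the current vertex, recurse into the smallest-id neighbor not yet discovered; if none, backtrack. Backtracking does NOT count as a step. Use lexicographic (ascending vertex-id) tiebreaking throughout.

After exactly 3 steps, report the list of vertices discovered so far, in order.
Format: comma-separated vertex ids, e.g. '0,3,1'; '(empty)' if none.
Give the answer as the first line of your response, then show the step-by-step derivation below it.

6,0,2

step 1: discover 6; path=6; order=6
step 2: discover 0; path=6>0; order=6,0
step 3: discover 2; path=6>0>2; order=6,0,2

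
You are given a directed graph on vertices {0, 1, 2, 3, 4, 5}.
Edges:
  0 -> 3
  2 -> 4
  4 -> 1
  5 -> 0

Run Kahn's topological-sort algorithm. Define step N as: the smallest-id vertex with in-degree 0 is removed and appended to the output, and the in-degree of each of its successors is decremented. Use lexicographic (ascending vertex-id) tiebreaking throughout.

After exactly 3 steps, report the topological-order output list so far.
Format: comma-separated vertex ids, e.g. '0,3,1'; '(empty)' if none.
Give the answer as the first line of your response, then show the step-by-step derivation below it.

2,4,1

step 1: output 2; order=[2]; indeg=(1,1,0,1,0,0)
step 2: output 4; order=[2,4]; indeg=(1,0,0,1,0,0)
step 3: output 1; order=[2,4,1]; indeg=(1,0,0,1,0,0)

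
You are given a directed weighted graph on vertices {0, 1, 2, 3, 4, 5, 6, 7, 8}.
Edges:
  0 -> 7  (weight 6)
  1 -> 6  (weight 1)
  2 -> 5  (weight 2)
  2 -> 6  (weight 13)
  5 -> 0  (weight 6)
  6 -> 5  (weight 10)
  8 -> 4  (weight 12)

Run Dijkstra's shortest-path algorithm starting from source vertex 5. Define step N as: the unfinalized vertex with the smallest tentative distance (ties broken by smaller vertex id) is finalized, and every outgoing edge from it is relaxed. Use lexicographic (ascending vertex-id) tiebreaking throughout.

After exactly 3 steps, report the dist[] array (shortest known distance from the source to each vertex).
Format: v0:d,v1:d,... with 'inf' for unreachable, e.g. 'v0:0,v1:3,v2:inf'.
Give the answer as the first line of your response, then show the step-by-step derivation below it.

v0:6,v1:inf,v2:inf,v3:inf,v4:inf,v5:0,v6:inf,v7:12,v8:inf

step 1: dist = v0:6,v1:inf,v2:inf,v3:inf,v4:inf,v5:0,v6:inf,v7:inf,v8:inf
step 2: dist = v0:6,v1:inf,v2:inf,v3:inf,v4:inf,v5:0,v6:inf,v7:12,v8:inf
step 3: dist = v0:6,v1:inf,v2:inf,v3:inf,v4:inf,v5:0,v6:inf,v7:12,v8:inf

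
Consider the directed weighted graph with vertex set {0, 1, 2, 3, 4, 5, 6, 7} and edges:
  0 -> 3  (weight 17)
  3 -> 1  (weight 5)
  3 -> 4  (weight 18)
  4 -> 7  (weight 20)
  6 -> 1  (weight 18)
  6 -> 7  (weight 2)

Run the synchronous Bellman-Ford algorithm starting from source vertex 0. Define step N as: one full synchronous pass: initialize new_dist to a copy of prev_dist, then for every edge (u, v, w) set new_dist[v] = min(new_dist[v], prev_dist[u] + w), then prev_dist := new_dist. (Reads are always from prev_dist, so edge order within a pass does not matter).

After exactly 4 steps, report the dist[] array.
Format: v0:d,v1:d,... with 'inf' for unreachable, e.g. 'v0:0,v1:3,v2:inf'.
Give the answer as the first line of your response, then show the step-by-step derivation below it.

v0:0,v1:22,v2:inf,v3:17,v4:35,v5:inf,v6:inf,v7:55

step 1: dist = v0:0,v1:inf,v2:inf,v3:17,v4:inf,v5:inf,v6:inf,v7:inf
step 2: dist = v0:0,v1:22,v2:inf,v3:17,v4:35,v5:inf,v6:inf,v7:inf
step 3: dist = v0:0,v1:22,v2:inf,v3:17,v4:35,v5:inf,v6:inf,v7:55
step 4: dist = v0:0,v1:22,v2:inf,v3:17,v4:35,v5:inf,v6:inf,v7:55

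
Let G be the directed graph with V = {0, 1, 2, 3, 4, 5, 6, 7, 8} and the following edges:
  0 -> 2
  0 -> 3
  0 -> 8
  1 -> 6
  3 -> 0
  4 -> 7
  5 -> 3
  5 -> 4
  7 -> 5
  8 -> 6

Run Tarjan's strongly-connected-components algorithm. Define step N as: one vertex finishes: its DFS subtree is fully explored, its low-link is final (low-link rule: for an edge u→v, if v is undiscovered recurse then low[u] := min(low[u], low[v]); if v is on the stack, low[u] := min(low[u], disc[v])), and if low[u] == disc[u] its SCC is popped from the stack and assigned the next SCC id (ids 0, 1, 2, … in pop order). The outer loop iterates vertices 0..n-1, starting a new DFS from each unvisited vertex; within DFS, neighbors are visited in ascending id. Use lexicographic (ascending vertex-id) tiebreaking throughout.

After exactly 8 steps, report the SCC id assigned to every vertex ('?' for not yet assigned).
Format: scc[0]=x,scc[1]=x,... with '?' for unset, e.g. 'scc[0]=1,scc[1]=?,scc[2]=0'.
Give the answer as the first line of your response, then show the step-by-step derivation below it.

scc[0]=3,scc[1]=4,scc[2]=0,scc[3]=3,scc[4]=?,scc[5]=?,scc[6]=1,scc[7]=?,scc[8]=2

step 1: low=(low[0]=0,low[1]=?,low[2]=1,low[3]=?,low[4]=?,low[5]=?,low[6]=?,low[7]=?,low[8]=?); scc=(scc[0]=?,scc[1]=?,scc[2]=0,scc[3]=?,scc[4]=?,scc[5]=?,scc[6]=?,scc[7]=?,scc[8]=?)
step 2: low=(low[0]=0,low[1]=?,low[2]=1,low[3]=0,low[4]=?,low[5]=?,low[6]=?,low[7]=?,low[8]=?); scc=(scc[0]=?,scc[1]=?,scc[2]=0,scc[3]=?,scc[4]=?,scc[5]=?,scc[6]=?,scc[7]=?,scc[8]=?)
step 3: low=(low[0]=0,low[1]=?,low[2]=1,low[3]=0,low[4]=?,low[5]=?,low[6]=4,low[7]=?,low[8]=3); scc=(scc[0]=?,scc[1]=?,scc[2]=0,scc[3]=?,scc[4]=?,scc[5]=?,scc[6]=1,scc[7]=?,scc[8]=?)
step 4: low=(low[0]=0,low[1]=?,low[2]=1,low[3]=0,low[4]=?,low[5]=?,low[6]=4,low[7]=?,low[8]=3); scc=(scc[0]=?,scc[1]=?,scc[2]=0,scc[3]=?,scc[4]=?,scc[5]=?,scc[6]=1,scc[7]=?,scc[8]=2)
step 5: low=(low[0]=0,low[1]=?,low[2]=1,low[3]=0,low[4]=?,low[5]=?,low[6]=4,low[7]=?,low[8]=3); scc=(scc[0]=3,scc[1]=?,scc[2]=0,scc[3]=3,scc[4]=?,scc[5]=?,scc[6]=1,scc[7]=?,scc[8]=2)
step 6: low=(low[0]=0,low[1]=5,low[2]=1,low[3]=0,low[4]=?,low[5]=?,low[6]=4,low[7]=?,low[8]=3); scc=(scc[0]=3,scc[1]=4,scc[2]=0,scc[3]=3,scc[4]=?,scc[5]=?,scc[6]=1,scc[7]=?,scc[8]=2)
step 7: low=(low[0]=0,low[1]=5,low[2]=1,low[3]=0,low[4]=6,low[5]=6,low[6]=4,low[7]=7,low[8]=3); scc=(scc[0]=3,scc[1]=4,scc[2]=0,scc[3]=3,scc[4]=?,scc[5]=?,scc[6]=1,scc[7]=?,scc[8]=2)
step 8: low=(low[0]=0,low[1]=5,low[2]=1,low[3]=0,low[4]=6,low[5]=6,low[6]=4,low[7]=6,low[8]=3); scc=(scc[0]=3,scc[1]=4,scc[2]=0,scc[3]=3,scc[4]=?,scc[5]=?,scc[6]=1,scc[7]=?,scc[8]=2)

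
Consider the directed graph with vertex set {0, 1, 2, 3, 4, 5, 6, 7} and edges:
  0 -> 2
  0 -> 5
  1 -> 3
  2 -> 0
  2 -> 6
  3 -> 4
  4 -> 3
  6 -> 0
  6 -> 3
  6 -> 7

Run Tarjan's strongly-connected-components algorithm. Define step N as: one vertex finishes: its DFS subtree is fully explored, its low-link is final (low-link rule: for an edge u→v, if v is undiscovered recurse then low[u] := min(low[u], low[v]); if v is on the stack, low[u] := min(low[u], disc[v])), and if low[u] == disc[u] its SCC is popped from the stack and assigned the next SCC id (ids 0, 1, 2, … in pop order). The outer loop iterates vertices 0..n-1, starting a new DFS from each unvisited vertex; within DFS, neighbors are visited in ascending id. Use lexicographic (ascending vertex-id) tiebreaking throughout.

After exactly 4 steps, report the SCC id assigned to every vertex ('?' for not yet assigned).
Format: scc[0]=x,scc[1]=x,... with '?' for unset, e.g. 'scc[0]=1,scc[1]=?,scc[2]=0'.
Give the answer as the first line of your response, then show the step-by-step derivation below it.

scc[0]=?,scc[1]=?,scc[2]=?,scc[3]=0,scc[4]=0,scc[5]=?,scc[6]=?,scc[7]=1

step 1: low=(low[0]=0,low[1]=?,low[2]=0,low[3]=3,low[4]=3,low[5]=?,low[6]=0,low[7]=?); scc=(scc[0]=?,scc[1]=?,scc[2]=?,scc[3]=?,scc[4]=?,scc[5]=?,scc[6]=?,scc[7]=?)
step 2: low=(low[0]=0,low[1]=?,low[2]=0,low[3]=3,low[4]=3,low[5]=?,low[6]=0,low[7]=?); scc=(scc[0]=?,scc[1]=?,scc[2]=?,scc[3]=0,scc[4]=0,scc[5]=?,scc[6]=?,scc[7]=?)
step 3: low=(low[0]=0,low[1]=?,low[2]=0,low[3]=3,low[4]=3,low[5]=?,low[6]=0,low[7]=5); scc=(scc[0]=?,scc[1]=?,scc[2]=?,scc[3]=0,scc[4]=0,scc[5]=?,scc[6]=?,scc[7]=1)
step 4: low=(low[0]=0,low[1]=?,low[2]=0,low[3]=3,low[4]=3,low[5]=?,low[6]=0,low[7]=5); scc=(scc[0]=?,scc[1]=?,scc[2]=?,scc[3]=0,scc[4]=0,scc[5]=?,scc[6]=?,scc[7]=1)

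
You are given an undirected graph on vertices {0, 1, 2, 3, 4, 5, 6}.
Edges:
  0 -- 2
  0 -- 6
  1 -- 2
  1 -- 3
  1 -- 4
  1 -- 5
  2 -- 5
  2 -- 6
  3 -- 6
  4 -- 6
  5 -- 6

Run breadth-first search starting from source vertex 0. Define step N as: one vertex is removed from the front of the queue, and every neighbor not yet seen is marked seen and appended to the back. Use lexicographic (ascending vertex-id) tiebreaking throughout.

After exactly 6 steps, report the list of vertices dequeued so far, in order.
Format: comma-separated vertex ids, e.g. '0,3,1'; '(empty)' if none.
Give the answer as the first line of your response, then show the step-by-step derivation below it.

0,2,6,1,5,3

step 1: dequeue 0; queue=[2,6]; order=0
step 2: dequeue 2; queue=[6,1,5]; order=0,2
step 3: dequeue 6; queue=[1,5,3,4]; order=0,2,6
step 4: dequeue 1; queue=[5,3,4]; order=0,2,6,1
step 5: dequeue 5; queue=[3,4]; order=0,2,6,1,5
step 6: dequeue 3; queue=[4]; order=0,2,6,1,5,3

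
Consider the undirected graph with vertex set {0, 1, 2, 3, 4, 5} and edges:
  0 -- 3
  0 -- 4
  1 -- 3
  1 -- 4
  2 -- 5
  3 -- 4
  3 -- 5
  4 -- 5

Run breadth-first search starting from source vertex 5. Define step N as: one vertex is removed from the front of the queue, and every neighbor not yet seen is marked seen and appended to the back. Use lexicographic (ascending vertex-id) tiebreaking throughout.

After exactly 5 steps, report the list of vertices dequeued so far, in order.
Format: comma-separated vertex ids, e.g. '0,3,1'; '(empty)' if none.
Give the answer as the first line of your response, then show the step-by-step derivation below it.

5,2,3,4,0

step 1: dequeue 5; queue=[2,3,4]; order=5
step 2: dequeue 2; queue=[3,4]; order=5,2
step 3: dequeue 3; queue=[4,0,1]; order=5,2,3
step 4: dequeue 4; queue=[0,1]; order=5,2,3,4
step 5: dequeue 0; queue=[1]; order=5,2,3,4,0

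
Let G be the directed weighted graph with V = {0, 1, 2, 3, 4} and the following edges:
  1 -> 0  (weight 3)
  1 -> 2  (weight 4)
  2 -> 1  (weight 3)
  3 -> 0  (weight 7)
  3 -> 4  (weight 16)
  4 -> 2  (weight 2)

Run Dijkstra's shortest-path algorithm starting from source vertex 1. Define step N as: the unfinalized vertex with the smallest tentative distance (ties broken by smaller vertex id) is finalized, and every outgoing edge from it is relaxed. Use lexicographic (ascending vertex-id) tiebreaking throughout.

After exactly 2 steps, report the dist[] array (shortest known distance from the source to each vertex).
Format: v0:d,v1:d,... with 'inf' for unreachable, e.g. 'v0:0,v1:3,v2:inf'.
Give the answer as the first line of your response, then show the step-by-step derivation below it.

v0:3,v1:0,v2:4,v3:inf,v4:inf

step 1: dist = v0:3,v1:0,v2:4,v3:inf,v4:inf
step 2: dist = v0:3,v1:0,v2:4,v3:inf,v4:inf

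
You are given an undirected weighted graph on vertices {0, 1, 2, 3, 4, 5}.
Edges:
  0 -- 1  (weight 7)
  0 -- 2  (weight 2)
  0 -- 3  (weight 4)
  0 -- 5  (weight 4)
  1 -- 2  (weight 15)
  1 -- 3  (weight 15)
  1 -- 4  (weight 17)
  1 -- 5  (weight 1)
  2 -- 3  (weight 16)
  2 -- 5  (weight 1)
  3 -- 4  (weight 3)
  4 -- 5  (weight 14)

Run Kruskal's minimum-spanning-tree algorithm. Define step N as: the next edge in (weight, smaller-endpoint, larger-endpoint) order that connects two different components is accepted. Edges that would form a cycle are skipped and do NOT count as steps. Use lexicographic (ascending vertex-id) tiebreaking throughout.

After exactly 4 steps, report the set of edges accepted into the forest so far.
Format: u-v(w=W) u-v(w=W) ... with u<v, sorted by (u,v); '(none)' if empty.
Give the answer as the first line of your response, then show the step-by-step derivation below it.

0-2(w=2) 1-5(w=1) 2-5(w=1) 3-4(w=3)

step 1: add edge 1-5 (w=1); MST = {1-5(w=1)}
step 2: add edge 2-5 (w=1); MST = {1-5(w=1) 2-5(w=1)}
step 3: add edge 0-2 (w=2); MST = {0-2(w=2) 1-5(w=1) 2-5(w=1)}
step 4: add edge 3-4 (w=3); MST = {0-2(w=2) 1-5(w=1) 2-5(w=1) 3-4(w=3)}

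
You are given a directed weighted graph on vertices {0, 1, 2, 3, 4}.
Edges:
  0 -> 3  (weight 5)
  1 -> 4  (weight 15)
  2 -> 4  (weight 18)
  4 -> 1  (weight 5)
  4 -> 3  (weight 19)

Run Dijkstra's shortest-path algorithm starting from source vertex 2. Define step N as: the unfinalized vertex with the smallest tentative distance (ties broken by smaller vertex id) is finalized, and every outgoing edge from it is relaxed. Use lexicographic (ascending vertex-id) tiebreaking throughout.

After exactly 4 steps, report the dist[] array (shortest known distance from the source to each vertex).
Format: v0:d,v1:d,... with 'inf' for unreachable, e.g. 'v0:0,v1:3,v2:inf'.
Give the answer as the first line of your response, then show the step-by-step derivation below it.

v0:inf,v1:23,v2:0,v3:37,v4:18

step 1: dist = v0:inf,v1:inf,v2:0,v3:inf,v4:18
step 2: dist = v0:inf,v1:23,v2:0,v3:37,v4:18
step 3: dist = v0:inf,v1:23,v2:0,v3:37,v4:18
step 4: dist = v0:inf,v1:23,v2:0,v3:37,v4:18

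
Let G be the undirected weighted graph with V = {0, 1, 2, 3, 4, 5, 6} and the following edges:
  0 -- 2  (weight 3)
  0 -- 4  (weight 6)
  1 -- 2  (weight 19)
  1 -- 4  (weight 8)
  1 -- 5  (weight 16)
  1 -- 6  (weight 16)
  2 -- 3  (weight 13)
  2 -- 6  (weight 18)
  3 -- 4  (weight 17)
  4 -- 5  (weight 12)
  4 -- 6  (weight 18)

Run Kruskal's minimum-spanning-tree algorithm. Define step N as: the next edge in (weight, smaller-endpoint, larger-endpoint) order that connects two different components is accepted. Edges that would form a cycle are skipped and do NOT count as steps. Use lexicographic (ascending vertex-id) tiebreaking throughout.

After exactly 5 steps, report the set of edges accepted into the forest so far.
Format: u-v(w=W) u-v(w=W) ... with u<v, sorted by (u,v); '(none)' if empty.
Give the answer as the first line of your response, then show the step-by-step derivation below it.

0-2(w=3) 0-4(w=6) 1-4(w=8) 2-3(w=13) 4-5(w=12)

step 1: add edge 0-2 (w=3); MST = {0-2(w=3)}
step 2: add edge 0-4 (w=6); MST = {0-2(w=3) 0-4(w=6)}
step 3: add edge 1-4 (w=8); MST = {0-2(w=3) 0-4(w=6) 1-4(w=8)}
step 4: add edge 4-5 (w=12); MST = {0-2(w=3) 0-4(w=6) 1-4(w=8) 4-5(w=12)}
step 5: add edge 2-3 (w=13); MST = {0-2(w=3) 0-4(w=6) 1-4(w=8) 2-3(w=13) 4-5(w=12)}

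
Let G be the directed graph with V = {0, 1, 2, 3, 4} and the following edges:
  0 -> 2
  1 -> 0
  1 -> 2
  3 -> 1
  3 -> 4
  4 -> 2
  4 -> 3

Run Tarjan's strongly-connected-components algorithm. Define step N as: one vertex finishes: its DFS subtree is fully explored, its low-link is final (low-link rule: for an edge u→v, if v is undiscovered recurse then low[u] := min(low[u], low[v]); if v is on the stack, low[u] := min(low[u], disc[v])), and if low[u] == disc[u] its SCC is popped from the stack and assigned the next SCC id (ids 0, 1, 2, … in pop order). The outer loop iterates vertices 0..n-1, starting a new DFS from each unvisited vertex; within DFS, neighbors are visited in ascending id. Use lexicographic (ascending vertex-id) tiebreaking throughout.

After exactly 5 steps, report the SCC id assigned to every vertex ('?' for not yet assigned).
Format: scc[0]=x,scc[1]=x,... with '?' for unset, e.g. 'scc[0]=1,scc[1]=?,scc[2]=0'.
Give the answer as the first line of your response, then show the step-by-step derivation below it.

scc[0]=1,scc[1]=2,scc[2]=0,scc[3]=3,scc[4]=3

step 1: low=(low[0]=0,low[1]=?,low[2]=1,low[3]=?,low[4]=?); scc=(scc[0]=?,scc[1]=?,scc[2]=0,scc[3]=?,scc[4]=?)
step 2: low=(low[0]=0,low[1]=?,low[2]=1,low[3]=?,low[4]=?); scc=(scc[0]=1,scc[1]=?,scc[2]=0,scc[3]=?,scc[4]=?)
step 3: low=(low[0]=0,low[1]=2,low[2]=1,low[3]=?,low[4]=?); scc=(scc[0]=1,scc[1]=2,scc[2]=0,scc[3]=?,scc[4]=?)
step 4: low=(low[0]=0,low[1]=2,low[2]=1,low[3]=3,low[4]=3); scc=(scc[0]=1,scc[1]=2,scc[2]=0,scc[3]=?,scc[4]=?)
step 5: low=(low[0]=0,low[1]=2,low[2]=1,low[3]=3,low[4]=3); scc=(scc[0]=1,scc[1]=2,scc[2]=0,scc[3]=3,scc[4]=3)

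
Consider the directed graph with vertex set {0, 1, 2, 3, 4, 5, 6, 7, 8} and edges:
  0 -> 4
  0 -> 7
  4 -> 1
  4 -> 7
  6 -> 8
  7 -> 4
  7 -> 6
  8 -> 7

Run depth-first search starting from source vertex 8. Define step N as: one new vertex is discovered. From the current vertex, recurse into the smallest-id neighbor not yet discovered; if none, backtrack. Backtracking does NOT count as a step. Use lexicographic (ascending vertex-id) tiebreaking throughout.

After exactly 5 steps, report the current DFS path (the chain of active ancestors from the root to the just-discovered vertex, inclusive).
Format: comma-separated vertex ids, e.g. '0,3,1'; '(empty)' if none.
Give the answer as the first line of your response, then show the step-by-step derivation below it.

8,7,6

step 1: discover 8; path=8; order=8
step 2: discover 7; path=8>7; order=8,7
step 3: discover 4; path=8>7>4; order=8,7,4
step 4: discover 1; path=8>7>4>1; order=8,7,4,1
step 5: discover 6; path=8>7>6; order=8,7,4,1,6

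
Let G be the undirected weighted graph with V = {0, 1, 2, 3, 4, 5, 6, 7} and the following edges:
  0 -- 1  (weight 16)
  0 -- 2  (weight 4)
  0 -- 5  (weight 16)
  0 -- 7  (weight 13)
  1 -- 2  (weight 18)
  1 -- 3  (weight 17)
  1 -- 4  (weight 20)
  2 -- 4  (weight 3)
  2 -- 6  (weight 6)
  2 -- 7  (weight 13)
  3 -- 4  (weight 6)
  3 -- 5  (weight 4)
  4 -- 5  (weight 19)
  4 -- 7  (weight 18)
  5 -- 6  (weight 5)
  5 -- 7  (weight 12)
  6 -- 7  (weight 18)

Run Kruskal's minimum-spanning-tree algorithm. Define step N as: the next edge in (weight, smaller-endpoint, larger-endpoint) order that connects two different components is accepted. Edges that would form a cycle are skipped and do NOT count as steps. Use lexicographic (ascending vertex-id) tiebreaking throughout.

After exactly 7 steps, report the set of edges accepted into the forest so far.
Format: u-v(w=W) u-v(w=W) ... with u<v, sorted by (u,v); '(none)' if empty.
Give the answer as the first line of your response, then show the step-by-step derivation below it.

0-1(w=16) 0-2(w=4) 2-4(w=3) 2-6(w=6) 3-5(w=4) 5-6(w=5) 5-7(w=12)

step 1: add edge 2-4 (w=3); MST = {2-4(w=3)}
step 2: add edge 0-2 (w=4); MST = {0-2(w=4) 2-4(w=3)}
step 3: add edge 3-5 (w=4); MST = {0-2(w=4) 2-4(w=3) 3-5(w=4)}
step 4: add edge 5-6 (w=5); MST = {0-2(w=4) 2-4(w=3) 3-5(w=4) 5-6(w=5)}
step 5: add edge 2-6 (w=6); MST = {0-2(w=4) 2-4(w=3) 2-6(w=6) 3-5(w=4) 5-6(w=5)}
step 6: add edge 5-7 (w=12); MST = {0-2(w=4) 2-4(w=3) 2-6(w=6) 3-5(w=4) 5-6(w=5) 5-7(w=12)}
step 7: add edge 0-1 (w=16); MST = {0-1(w=16) 0-2(w=4) 2-4(w=3) 2-6(w=6) 3-5(w=4) 5-6(w=5) 5-7(w=12)}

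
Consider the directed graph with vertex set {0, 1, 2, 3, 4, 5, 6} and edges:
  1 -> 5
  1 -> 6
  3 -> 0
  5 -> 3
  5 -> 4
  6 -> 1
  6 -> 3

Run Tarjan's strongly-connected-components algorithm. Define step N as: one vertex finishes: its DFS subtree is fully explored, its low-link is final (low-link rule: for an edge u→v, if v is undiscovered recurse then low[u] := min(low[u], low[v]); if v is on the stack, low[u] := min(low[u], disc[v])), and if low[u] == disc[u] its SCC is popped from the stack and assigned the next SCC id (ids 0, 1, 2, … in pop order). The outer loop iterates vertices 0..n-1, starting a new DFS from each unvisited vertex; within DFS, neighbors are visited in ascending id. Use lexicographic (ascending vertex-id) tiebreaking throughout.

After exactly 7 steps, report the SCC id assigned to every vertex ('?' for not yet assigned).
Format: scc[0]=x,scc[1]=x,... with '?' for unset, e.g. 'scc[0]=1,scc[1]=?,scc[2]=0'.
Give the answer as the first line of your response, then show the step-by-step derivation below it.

scc[0]=0,scc[1]=4,scc[2]=5,scc[3]=1,scc[4]=2,scc[5]=3,scc[6]=4

step 1: low=(low[0]=0,low[1]=?,low[2]=?,low[3]=?,low[4]=?,low[5]=?,low[6]=?); scc=(scc[0]=0,scc[1]=?,scc[2]=?,scc[3]=?,scc[4]=?,scc[5]=?,scc[6]=?)
step 2: low=(low[0]=0,low[1]=1,low[2]=?,low[3]=3,low[4]=?,low[5]=2,low[6]=?); scc=(scc[0]=0,scc[1]=?,scc[2]=?,scc[3]=1,scc[4]=?,scc[5]=?,scc[6]=?)
step 3: low=(low[0]=0,low[1]=1,low[2]=?,low[3]=3,low[4]=4,low[5]=2,low[6]=?); scc=(scc[0]=0,scc[1]=?,scc[2]=?,scc[3]=1,scc[4]=2,scc[5]=?,scc[6]=?)
step 4: low=(low[0]=0,low[1]=1,low[2]=?,low[3]=3,low[4]=4,low[5]=2,low[6]=?); scc=(scc[0]=0,scc[1]=?,scc[2]=?,scc[3]=1,scc[4]=2,scc[5]=3,scc[6]=?)
step 5: low=(low[0]=0,low[1]=1,low[2]=?,low[3]=3,low[4]=4,low[5]=2,low[6]=1); scc=(scc[0]=0,scc[1]=?,scc[2]=?,scc[3]=1,scc[4]=2,scc[5]=3,scc[6]=?)
step 6: low=(low[0]=0,low[1]=1,low[2]=?,low[3]=3,low[4]=4,low[5]=2,low[6]=1); scc=(scc[0]=0,scc[1]=4,scc[2]=?,scc[3]=1,scc[4]=2,scc[5]=3,scc[6]=4)
step 7: low=(low[0]=0,low[1]=1,low[2]=6,low[3]=3,low[4]=4,low[5]=2,low[6]=1); scc=(scc[0]=0,scc[1]=4,scc[2]=5,scc[3]=1,scc[4]=2,scc[5]=3,scc[6]=4)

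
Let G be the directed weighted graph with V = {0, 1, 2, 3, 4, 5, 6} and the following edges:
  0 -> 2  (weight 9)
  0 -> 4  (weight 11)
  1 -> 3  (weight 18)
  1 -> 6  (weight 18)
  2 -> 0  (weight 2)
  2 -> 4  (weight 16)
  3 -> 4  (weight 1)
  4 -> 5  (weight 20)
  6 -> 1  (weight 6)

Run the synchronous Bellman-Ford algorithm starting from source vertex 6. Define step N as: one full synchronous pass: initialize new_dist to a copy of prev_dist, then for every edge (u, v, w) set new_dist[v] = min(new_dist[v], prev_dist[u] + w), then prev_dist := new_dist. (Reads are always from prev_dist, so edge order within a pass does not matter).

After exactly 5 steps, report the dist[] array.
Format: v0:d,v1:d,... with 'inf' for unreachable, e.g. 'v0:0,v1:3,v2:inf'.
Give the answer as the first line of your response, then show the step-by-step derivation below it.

v0:inf,v1:6,v2:inf,v3:24,v4:25,v5:45,v6:0

step 1: dist = v0:inf,v1:6,v2:inf,v3:inf,v4:inf,v5:inf,v6:0
step 2: dist = v0:inf,v1:6,v2:inf,v3:24,v4:inf,v5:inf,v6:0
step 3: dist = v0:inf,v1:6,v2:inf,v3:24,v4:25,v5:inf,v6:0
step 4: dist = v0:inf,v1:6,v2:inf,v3:24,v4:25,v5:45,v6:0
step 5: dist = v0:inf,v1:6,v2:inf,v3:24,v4:25,v5:45,v6:0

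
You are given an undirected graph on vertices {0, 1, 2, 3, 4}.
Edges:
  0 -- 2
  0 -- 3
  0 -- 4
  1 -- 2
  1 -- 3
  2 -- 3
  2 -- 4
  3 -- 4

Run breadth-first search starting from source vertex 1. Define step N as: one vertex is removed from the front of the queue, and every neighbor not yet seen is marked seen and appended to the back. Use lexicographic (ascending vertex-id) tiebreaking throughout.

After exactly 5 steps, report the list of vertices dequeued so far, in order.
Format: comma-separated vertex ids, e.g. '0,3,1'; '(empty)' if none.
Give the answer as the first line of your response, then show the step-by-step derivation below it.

1,2,3,0,4

step 1: dequeue 1; queue=[2,3]; order=1
step 2: dequeue 2; queue=[3,0,4]; order=1,2
step 3: dequeue 3; queue=[0,4]; order=1,2,3
step 4: dequeue 0; queue=[4]; order=1,2,3,0
step 5: dequeue 4; queue=[(empty)]; order=1,2,3,0,4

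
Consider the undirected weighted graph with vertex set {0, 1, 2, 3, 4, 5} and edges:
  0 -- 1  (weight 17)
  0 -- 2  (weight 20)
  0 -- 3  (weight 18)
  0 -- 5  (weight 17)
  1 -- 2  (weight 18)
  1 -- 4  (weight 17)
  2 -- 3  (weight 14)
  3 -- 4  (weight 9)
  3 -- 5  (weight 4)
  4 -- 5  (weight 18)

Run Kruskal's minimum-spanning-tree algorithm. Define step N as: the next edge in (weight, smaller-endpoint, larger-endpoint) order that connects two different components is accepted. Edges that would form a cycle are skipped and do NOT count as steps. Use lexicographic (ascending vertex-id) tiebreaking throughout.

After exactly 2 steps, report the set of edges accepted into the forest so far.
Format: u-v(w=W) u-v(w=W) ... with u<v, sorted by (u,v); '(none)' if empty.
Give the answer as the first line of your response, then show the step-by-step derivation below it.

3-4(w=9) 3-5(w=4)

step 1: add edge 3-5 (w=4); MST = {3-5(w=4)}
step 2: add edge 3-4 (w=9); MST = {3-4(w=9) 3-5(w=4)}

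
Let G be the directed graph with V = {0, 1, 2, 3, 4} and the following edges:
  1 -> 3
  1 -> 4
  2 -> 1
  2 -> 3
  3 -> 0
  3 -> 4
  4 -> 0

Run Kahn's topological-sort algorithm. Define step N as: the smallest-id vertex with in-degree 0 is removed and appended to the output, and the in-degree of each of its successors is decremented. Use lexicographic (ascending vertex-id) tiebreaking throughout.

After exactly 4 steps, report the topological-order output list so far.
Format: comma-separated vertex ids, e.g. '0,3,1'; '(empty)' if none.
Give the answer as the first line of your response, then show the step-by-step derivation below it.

2,1,3,4

step 1: output 2; order=[2]; indeg=(2,0,0,1,2)
step 2: output 1; order=[2,1]; indeg=(2,0,0,0,1)
step 3: output 3; order=[2,1,3]; indeg=(1,0,0,0,0)
step 4: output 4; order=[2,1,3,4]; indeg=(0,0,0,0,0)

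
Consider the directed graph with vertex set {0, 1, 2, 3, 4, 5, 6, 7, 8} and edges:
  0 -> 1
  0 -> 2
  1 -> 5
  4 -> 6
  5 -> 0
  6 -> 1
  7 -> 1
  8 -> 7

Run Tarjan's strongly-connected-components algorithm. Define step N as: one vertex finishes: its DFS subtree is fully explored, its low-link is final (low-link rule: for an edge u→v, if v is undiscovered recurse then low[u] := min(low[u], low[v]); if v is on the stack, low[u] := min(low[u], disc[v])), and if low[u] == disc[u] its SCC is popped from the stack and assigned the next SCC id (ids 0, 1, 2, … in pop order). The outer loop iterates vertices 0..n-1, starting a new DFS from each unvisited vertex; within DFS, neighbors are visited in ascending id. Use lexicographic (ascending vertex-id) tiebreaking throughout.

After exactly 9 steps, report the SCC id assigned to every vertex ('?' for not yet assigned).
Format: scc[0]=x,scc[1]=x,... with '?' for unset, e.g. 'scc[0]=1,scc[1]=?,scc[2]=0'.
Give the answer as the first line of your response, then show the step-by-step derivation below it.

scc[0]=1,scc[1]=1,scc[2]=0,scc[3]=2,scc[4]=4,scc[5]=1,scc[6]=3,scc[7]=5,scc[8]=6

step 1: low=(low[0]=0,low[1]=1,low[2]=?,low[3]=?,low[4]=?,low[5]=0,low[6]=?,low[7]=?,low[8]=?); scc=(scc[0]=?,scc[1]=?,scc[2]=?,scc[3]=?,scc[4]=?,scc[5]=?,scc[6]=?,scc[7]=?,scc[8]=?)
step 2: low=(low[0]=0,low[1]=0,low[2]=?,low[3]=?,low[4]=?,low[5]=0,low[6]=?,low[7]=?,low[8]=?); scc=(scc[0]=?,scc[1]=?,scc[2]=?,scc[3]=?,scc[4]=?,scc[5]=?,scc[6]=?,scc[7]=?,scc[8]=?)
step 3: low=(low[0]=0,low[1]=0,low[2]=3,low[3]=?,low[4]=?,low[5]=0,low[6]=?,low[7]=?,low[8]=?); scc=(scc[0]=?,scc[1]=?,scc[2]=0,scc[3]=?,scc[4]=?,scc[5]=?,scc[6]=?,scc[7]=?,scc[8]=?)
step 4: low=(low[0]=0,low[1]=0,low[2]=3,low[3]=?,low[4]=?,low[5]=0,low[6]=?,low[7]=?,low[8]=?); scc=(scc[0]=1,scc[1]=1,scc[2]=0,scc[3]=?,scc[4]=?,scc[5]=1,scc[6]=?,scc[7]=?,scc[8]=?)
step 5: low=(low[0]=0,low[1]=0,low[2]=3,low[3]=4,low[4]=?,low[5]=0,low[6]=?,low[7]=?,low[8]=?); scc=(scc[0]=1,scc[1]=1,scc[2]=0,scc[3]=2,scc[4]=?,scc[5]=1,scc[6]=?,scc[7]=?,scc[8]=?)
step 6: low=(low[0]=0,low[1]=0,low[2]=3,low[3]=4,low[4]=5,low[5]=0,low[6]=6,low[7]=?,low[8]=?); scc=(scc[0]=1,scc[1]=1,scc[2]=0,scc[3]=2,scc[4]=?,scc[5]=1,scc[6]=3,scc[7]=?,scc[8]=?)
step 7: low=(low[0]=0,low[1]=0,low[2]=3,low[3]=4,low[4]=5,low[5]=0,low[6]=6,low[7]=?,low[8]=?); scc=(scc[0]=1,scc[1]=1,scc[2]=0,scc[3]=2,scc[4]=4,scc[5]=1,scc[6]=3,scc[7]=?,scc[8]=?)
step 8: low=(low[0]=0,low[1]=0,low[2]=3,low[3]=4,low[4]=5,low[5]=0,low[6]=6,low[7]=7,low[8]=?); scc=(scc[0]=1,scc[1]=1,scc[2]=0,scc[3]=2,scc[4]=4,scc[5]=1,scc[6]=3,scc[7]=5,scc[8]=?)
step 9: low=(low[0]=0,low[1]=0,low[2]=3,low[3]=4,low[4]=5,low[5]=0,low[6]=6,low[7]=7,low[8]=8); scc=(scc[0]=1,scc[1]=1,scc[2]=0,scc[3]=2,scc[4]=4,scc[5]=1,scc[6]=3,scc[7]=5,scc[8]=6)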